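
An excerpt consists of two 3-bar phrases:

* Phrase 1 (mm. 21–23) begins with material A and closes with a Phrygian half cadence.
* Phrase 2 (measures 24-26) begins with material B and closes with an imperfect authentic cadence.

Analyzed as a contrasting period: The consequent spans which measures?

The antecedent is the phrase ending with the weaker cadence (Phrygian half cadence, phrase 1) and the consequent the one ending more conclusively (imperfect authentic cadence, phrase 2); the consequent is mm. 24–26.

measures 24–26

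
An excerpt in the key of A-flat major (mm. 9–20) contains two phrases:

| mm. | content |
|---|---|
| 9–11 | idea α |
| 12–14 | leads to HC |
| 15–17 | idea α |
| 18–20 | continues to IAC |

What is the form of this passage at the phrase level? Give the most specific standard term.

parallel period

Phrase 1 ends with a half cadence (weaker) and phrase 2 with an imperfect authentic cadence (stronger): antecedent + consequent = a period.
The two phrases open with the same material (α / α), so the period is parallel.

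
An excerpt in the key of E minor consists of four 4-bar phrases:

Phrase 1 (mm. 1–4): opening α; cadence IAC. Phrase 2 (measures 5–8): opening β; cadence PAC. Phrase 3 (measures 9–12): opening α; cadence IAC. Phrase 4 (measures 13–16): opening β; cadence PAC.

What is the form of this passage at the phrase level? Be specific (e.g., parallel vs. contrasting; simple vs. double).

repeated period

The cadence pattern IAC–PAC–IAC–PAC is weak–strong twice, and phrases 3–4 restate phrases 1–2: a period heard twice, not a double period (which would end weakly at phrase 2).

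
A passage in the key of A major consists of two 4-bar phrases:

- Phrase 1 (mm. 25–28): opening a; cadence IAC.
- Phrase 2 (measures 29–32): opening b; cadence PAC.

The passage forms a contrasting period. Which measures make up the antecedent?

The phrase ending with the weaker cadence (imperfect authentic cadence) is the antecedent; the one ending more conclusively (perfect authentic cadence) is the consequent. The antecedent is measures 25–28.

measures 25–28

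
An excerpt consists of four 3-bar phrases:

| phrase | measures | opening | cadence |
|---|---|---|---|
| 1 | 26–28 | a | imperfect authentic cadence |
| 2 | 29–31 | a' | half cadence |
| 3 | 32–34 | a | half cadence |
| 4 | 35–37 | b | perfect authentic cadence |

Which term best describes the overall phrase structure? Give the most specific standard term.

parallel double period

Four phrases in two halves: the first half (mm. 26-31) ends with a half cadence, the second (mm. 32-37) with a perfect authentic cadence — a large antecedent–consequent pair, i.e. a double period.
Phrase 3 begins with the same material as phrase 1, making it parallel.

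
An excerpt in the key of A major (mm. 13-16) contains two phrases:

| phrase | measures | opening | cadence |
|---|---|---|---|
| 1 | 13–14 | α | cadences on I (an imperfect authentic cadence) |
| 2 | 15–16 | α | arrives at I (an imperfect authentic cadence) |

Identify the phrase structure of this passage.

repeated phrase

Both phrases have the same opening (α) and the same cadence (imperfect authentic cadence): the second is a restatement, not a consequent, so this is a repeated phrase rather than a period.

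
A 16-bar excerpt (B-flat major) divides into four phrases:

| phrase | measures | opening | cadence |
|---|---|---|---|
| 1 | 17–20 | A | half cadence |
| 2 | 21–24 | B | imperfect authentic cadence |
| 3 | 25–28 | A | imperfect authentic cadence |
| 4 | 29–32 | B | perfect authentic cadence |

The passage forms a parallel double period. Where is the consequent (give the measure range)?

measures 25–32

In a double period the four phrases pair into a large antecedent (phrases 1–2, ending imperfect authentic cadence) and a large consequent (phrases 3–4, ending perfect authentic cadence). The consequent spans mm. 25–32.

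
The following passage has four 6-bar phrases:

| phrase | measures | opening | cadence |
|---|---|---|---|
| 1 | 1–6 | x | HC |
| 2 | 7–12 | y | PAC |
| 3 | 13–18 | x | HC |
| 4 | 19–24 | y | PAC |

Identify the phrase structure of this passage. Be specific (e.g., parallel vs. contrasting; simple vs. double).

The cadence pattern HC–PAC–HC–PAC is weak–strong twice, and phrases 3–4 restate phrases 1–2: a period heard twice, not a double period (which would end weakly at phrase 2).

repeated period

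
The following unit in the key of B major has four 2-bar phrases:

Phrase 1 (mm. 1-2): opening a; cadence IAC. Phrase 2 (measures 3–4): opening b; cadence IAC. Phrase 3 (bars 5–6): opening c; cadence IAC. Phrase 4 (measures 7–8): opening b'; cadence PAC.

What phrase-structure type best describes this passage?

Four phrases in two halves: the first half (mm. 1–4) ends with an imperfect authentic cadence, the second (bars 5-8) with a perfect authentic cadence — a large antecedent–consequent pair, i.e. a double period.
Phrase 3 begins with different material from phrase 1, making it contrasting.

contrasting double period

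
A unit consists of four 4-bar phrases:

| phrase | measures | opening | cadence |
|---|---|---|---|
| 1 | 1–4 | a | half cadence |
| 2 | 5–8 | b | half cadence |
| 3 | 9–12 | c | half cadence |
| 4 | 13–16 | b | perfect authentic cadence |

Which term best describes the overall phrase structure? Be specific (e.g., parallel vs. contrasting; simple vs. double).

Four phrases in two halves: the first half (mm. 1–8) ends with a half cadence, the second (mm. 9–16) with a perfect authentic cadence — a large antecedent–consequent pair, i.e. a double period.
Phrase 3 begins with different material from phrase 1, making it contrasting.

contrasting double period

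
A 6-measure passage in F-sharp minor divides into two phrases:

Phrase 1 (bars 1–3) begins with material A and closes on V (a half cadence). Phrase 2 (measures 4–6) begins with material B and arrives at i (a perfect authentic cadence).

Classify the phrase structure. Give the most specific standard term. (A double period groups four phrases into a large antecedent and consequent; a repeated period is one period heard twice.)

contrasting period

Phrase 1 ends with a half cadence (weaker) and phrase 2 with a perfect authentic cadence (stronger): antecedent + consequent = a period.
The two phrases open with different material (A / B), so the period is contrasting.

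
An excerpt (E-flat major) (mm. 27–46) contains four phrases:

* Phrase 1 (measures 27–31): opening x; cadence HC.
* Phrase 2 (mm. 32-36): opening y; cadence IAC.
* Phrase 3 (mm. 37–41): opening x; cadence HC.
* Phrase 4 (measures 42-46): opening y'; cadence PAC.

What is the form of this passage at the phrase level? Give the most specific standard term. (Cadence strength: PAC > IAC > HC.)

Four phrases in two halves: the first half (bars 27-36) ends with an imperfect authentic cadence, the second (measures 37–46) with a perfect authentic cadence — a large antecedent–consequent pair, i.e. a double period.
Phrase 3 begins with the same material as phrase 1, making it parallel.

parallel double period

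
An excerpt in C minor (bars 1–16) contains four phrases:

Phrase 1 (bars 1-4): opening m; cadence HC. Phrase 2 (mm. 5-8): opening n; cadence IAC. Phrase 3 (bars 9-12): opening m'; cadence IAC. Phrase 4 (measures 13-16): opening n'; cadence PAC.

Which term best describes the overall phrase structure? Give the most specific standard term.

parallel double period

Four phrases in two halves: the first half (mm. 1–8) ends with an imperfect authentic cadence, the second (measures 9–16) with a perfect authentic cadence — a large antecedent–consequent pair, i.e. a double period.
Phrase 3 begins with the same material as phrase 1, making it parallel.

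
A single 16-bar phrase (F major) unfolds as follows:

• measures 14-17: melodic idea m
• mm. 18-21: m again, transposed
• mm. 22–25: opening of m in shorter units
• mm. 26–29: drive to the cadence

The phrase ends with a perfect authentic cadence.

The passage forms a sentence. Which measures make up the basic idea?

The presentation of a sentence is the basic idea (measures 14-17) plus its repetition (mm. 18–21); the basic idea is therefore measures 14-17.

measures 14–17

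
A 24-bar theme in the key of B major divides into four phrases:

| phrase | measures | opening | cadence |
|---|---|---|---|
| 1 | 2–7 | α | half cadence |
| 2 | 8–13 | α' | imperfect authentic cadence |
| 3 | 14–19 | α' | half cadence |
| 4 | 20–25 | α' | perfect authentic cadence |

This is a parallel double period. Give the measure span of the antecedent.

measures 2–13

In a double period the first pair of phrases (ending imperfect authentic cadence) is the large antecedent and the second pair (ending perfect authentic cadence) is the large consequent; the antecedent is measures 2–13.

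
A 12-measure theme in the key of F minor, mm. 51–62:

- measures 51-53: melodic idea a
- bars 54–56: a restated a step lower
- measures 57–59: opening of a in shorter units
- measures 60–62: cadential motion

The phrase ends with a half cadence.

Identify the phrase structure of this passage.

Basic idea (bars 51–53) + its repetition (measures 54–56) form the presentation; fragmentation and cadence (mm. 57–62) form the continuation — the 12-bar whole is a sentence.

sentence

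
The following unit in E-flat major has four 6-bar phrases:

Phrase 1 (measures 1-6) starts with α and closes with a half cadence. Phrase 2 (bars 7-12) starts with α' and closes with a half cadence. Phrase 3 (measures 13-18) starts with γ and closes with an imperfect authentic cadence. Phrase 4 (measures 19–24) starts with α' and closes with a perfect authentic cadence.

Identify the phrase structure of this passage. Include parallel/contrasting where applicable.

contrasting double period

Four phrases in two halves: the first half (measures 1–12) ends with a half cadence, the second (mm. 13–24) with a perfect authentic cadence — a large antecedent–consequent pair, i.e. a double period.
Phrase 3 begins with different material from phrase 1, making it contrasting.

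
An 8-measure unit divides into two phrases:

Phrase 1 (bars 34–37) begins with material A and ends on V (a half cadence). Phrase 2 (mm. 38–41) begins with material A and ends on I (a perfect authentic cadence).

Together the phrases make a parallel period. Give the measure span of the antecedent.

measures 34–37

The phrase ending with the weaker cadence (half cadence) is the antecedent; the one ending more conclusively (perfect authentic cadence) is the consequent. The antecedent is measures 34–37.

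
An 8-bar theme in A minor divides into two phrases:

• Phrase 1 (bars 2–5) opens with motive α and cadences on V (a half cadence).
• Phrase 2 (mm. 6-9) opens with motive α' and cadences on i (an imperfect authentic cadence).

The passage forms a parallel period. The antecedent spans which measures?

The antecedent is the phrase ending with the weaker cadence (half cadence, phrase 1) and the consequent the one ending more conclusively (imperfect authentic cadence, phrase 2); the antecedent is bars 2–5.

measures 2–5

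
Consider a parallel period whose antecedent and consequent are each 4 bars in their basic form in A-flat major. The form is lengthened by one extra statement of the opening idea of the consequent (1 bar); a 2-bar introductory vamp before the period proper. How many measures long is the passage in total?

Basic parallel period: 4 + 4 = 8 bars.
8 (basic form) + 1 (extra statement) + 2 (introduction) = 11.

11 measures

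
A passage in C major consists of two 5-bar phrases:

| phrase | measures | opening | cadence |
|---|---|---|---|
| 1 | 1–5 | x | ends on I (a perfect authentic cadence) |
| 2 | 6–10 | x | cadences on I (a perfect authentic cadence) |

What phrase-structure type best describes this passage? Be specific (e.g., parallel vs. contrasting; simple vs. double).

Both phrases have the same opening (x) and the same cadence (perfect authentic cadence): the second is a restatement, not a consequent, so this is a repeated phrase rather than a period.

repeated phrase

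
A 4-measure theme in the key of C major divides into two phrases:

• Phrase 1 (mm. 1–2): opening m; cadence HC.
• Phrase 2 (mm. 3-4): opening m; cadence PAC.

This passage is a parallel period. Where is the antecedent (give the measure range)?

measures 1–2

The antecedent is the phrase ending with the weaker cadence (half cadence, phrase 1) and the consequent the one ending more conclusively (perfect authentic cadence, phrase 2); the antecedent is measures 1–2.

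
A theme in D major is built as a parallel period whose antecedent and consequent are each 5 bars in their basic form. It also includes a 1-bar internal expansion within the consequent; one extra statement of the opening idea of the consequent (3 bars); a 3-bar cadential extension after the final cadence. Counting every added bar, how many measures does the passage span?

17 measures

Basic parallel period: 5 + 5 = 10 bars.
10 (basic form) + 1 (internal expansion) + 3 (extra statement) + 3 (cadential extension) = 17.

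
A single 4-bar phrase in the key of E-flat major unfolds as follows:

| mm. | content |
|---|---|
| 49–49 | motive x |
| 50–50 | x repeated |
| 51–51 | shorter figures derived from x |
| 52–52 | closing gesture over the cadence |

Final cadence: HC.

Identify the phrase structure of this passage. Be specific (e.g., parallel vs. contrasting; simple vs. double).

Basic idea (measure 49) + its repetition (bar 50) form the presentation; fragmentation and cadence (bars 51–52) form the continuation — the 4-bar whole is a sentence.

sentence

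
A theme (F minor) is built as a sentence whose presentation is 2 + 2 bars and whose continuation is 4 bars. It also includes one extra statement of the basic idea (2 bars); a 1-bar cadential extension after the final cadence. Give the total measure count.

Basic sentence: 2 + 2 + 4 = 8 bars.
8 (basic form) + 2 (extra statement) + 1 (cadential extension) = 11.

11 measures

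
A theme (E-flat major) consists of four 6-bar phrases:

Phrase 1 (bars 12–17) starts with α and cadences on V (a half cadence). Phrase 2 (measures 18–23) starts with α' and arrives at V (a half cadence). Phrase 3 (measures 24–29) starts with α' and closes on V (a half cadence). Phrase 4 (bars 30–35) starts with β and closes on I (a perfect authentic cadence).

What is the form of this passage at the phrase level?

Four phrases in two halves: the first half (measures 12–23) ends with a half cadence, the second (bars 24-35) with a perfect authentic cadence — a large antecedent–consequent pair, i.e. a double period.
Phrase 3 begins with the same material as phrase 1, making it parallel.

parallel double period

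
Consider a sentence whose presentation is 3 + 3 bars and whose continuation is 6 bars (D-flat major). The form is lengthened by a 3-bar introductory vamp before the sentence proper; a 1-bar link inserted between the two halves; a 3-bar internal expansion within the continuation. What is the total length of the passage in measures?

19 measures

Basic sentence: 3 + 3 + 6 = 12 bars.
12 (basic form) + 3 (introduction) + 1 (link) + 3 (internal expansion) = 19.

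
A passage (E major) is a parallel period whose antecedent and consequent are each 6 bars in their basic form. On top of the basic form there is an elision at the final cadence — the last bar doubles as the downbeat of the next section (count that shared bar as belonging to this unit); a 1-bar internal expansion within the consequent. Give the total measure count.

Basic parallel period: 6 + 6 = 12 bars.
12 (basic form) + 1 (internal expansion) = 13.
The elision shares a bar with the next section but does not change this unit's count.

13 measures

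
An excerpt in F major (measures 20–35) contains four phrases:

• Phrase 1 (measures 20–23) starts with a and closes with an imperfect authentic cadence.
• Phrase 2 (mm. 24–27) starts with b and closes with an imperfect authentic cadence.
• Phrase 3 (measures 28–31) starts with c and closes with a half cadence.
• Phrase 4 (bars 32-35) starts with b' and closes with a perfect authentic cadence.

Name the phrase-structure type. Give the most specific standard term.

Four phrases in two halves: the first half (measures 20–27) ends with an imperfect authentic cadence, the second (mm. 28–35) with a perfect authentic cadence — a large antecedent–consequent pair, i.e. a double period.
Phrase 3 begins with different material from phrase 1, making it contrasting.

contrasting double period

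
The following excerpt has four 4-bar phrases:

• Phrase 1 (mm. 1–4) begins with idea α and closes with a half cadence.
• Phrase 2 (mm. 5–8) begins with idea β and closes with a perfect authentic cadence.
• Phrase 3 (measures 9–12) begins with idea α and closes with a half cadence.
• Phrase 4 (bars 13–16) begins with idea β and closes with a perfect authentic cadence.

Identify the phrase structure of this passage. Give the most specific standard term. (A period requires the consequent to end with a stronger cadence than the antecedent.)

The cadence pattern HC–PAC–HC–PAC is weak–strong twice, and phrases 3–4 restate phrases 1–2: a period heard twice, not a double period (which would end weakly at phrase 2).

repeated period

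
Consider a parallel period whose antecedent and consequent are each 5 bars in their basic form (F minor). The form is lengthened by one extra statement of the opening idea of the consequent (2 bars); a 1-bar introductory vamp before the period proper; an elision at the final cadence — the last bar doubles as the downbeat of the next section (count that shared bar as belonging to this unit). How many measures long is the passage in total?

Basic parallel period: 5 + 5 = 10 bars.
10 (basic form) + 2 (extra statement) + 1 (introduction) = 13.
The elision shares a bar with the next section but does not change this unit's count.

13 measures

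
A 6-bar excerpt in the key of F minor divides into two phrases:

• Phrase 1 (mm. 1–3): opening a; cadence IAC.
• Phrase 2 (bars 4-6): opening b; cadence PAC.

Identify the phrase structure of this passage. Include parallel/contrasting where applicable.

contrasting period

Phrase 1 ends with an imperfect authentic cadence (weaker) and phrase 2 with a perfect authentic cadence (stronger): antecedent + consequent = a period.
The two phrases open with different material (a / b), so the period is contrasting.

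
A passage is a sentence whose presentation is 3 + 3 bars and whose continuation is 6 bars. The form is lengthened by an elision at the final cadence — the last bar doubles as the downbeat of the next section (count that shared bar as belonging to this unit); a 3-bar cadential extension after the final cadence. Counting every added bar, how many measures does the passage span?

Basic sentence: 3 + 3 + 6 = 12 bars.
12 (basic form) + 3 (cadential extension) = 15.
The elision shares a bar with the next section but does not change this unit's count.

15 measures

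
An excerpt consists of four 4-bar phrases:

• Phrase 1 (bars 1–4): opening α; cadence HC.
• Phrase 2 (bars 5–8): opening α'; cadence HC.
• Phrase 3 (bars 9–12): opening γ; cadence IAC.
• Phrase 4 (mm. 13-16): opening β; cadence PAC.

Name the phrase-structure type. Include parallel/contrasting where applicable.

Four phrases in two halves: the first half (bars 1–8) ends with a half cadence, the second (bars 9–16) with a perfect authentic cadence — a large antecedent–consequent pair, i.e. a double period.
Phrase 3 begins with different material from phrase 1, making it contrasting.

contrasting double period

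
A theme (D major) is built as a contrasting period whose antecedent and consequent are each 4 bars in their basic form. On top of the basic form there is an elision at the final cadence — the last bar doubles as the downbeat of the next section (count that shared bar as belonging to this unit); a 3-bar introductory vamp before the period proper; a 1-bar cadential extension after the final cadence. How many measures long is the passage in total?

Basic contrasting period: 4 + 4 = 8 bars.
8 (basic form) + 3 (introduction) + 1 (cadential extension) = 12.
The elision shares a bar with the next section but does not change this unit's count.

12 measures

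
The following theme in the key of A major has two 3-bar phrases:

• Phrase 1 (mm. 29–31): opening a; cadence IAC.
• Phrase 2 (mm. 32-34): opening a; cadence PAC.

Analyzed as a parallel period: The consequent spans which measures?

The antecedent is the phrase ending with the weaker cadence (imperfect authentic cadence, phrase 1) and the consequent the one ending more conclusively (perfect authentic cadence, phrase 2); the consequent is bars 32–34.

measures 32–34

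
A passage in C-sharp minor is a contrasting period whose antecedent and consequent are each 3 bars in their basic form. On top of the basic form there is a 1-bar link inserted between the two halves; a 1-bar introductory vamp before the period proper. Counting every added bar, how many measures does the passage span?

Basic contrasting period: 3 + 3 = 6 bars.
6 (basic form) + 1 (link) + 1 (introduction) = 8.

8 measures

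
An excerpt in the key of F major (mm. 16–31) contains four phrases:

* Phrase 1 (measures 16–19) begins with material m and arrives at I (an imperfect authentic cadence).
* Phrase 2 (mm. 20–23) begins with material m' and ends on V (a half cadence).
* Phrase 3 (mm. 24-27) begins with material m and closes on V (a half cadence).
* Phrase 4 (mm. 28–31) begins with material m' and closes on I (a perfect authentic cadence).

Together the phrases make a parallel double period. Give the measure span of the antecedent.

measures 16–23

In a double period the first pair of phrases (ending half cadence) is the large antecedent and the second pair (ending perfect authentic cadence) is the large consequent; the antecedent is measures 16–23.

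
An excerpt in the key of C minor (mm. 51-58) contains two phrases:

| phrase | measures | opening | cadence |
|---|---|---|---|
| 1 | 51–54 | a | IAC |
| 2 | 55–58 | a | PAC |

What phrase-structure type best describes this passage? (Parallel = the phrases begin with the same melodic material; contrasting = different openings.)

parallel period

Phrase 1 ends with an imperfect authentic cadence (weaker) and phrase 2 with a perfect authentic cadence (stronger): antecedent + consequent = a period.
The two phrases open with the same material (a / a), so the period is parallel.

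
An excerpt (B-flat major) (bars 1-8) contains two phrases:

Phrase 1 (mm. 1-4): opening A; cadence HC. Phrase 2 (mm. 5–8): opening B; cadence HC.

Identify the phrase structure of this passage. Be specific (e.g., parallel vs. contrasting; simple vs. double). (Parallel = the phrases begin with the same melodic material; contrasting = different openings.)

The second phrase closes with a half cadence, which is not stronger than the first phrase's half cadence; without a weak→strong cadential pair there is no antecedent–consequent relationship, so this is a phrase group rather than a period.

phrase group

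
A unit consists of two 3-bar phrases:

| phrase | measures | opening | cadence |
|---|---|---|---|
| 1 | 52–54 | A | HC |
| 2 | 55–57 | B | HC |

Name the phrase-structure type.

phrase group

The second phrase closes with a half cadence, which is not stronger than the first phrase's half cadence; without a weak→strong cadential pair there is no antecedent–consequent relationship, so this is a phrase group rather than a period.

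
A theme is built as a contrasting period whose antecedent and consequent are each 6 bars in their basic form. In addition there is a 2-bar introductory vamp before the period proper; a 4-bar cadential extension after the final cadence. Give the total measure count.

Basic contrasting period: 6 + 6 = 12 bars.
12 (basic form) + 2 (introduction) + 4 (cadential extension) = 18.

18 measures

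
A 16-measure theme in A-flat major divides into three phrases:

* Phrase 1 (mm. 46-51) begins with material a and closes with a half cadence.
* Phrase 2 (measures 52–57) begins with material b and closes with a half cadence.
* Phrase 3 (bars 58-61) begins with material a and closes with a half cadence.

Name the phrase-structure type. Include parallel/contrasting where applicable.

The final phrase closes with a half cadence, which is not stronger than the preceding half cadence; the 3 phrases lack an overall antecedent–consequent design and so form a phrase group.

phrase group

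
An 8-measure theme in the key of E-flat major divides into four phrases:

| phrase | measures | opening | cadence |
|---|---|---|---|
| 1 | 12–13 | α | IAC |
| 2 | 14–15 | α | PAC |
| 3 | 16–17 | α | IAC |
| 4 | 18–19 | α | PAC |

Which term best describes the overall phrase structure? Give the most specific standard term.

repeated period

The cadence pattern IAC–PAC–IAC–PAC is weak–strong twice, and phrases 3–4 restate phrases 1–2: a period heard twice, not a double period (which would end weakly at phrase 2).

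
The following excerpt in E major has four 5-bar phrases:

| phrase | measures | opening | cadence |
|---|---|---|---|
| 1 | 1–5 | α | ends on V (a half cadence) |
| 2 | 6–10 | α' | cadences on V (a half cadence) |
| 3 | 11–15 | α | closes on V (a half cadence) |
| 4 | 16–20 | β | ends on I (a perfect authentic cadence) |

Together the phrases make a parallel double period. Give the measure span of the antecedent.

measures 1–10

In a double period the first pair of phrases (ending half cadence) is the large antecedent and the second pair (ending perfect authentic cadence) is the large consequent; the antecedent is measures 1–10.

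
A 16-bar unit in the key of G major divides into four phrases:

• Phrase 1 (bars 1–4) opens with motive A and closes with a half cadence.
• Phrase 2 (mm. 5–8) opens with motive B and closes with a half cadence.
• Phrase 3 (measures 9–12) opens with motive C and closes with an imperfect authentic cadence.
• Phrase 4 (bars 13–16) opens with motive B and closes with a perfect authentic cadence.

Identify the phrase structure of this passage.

Four phrases in two halves: the first half (bars 1–8) ends with a half cadence, the second (mm. 9-16) with a perfect authentic cadence — a large antecedent–consequent pair, i.e. a double period.
Phrase 3 begins with different material from phrase 1, making it contrasting.

contrasting double period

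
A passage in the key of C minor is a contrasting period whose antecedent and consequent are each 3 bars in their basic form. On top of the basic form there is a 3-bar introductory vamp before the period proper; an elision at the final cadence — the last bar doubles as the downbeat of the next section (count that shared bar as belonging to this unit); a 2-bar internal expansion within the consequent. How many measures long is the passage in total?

Basic contrasting period: 3 + 3 = 6 bars.
6 (basic form) + 3 (introduction) + 2 (internal expansion) = 11.
The elision shares a bar with the next section but does not change this unit's count.

11 measures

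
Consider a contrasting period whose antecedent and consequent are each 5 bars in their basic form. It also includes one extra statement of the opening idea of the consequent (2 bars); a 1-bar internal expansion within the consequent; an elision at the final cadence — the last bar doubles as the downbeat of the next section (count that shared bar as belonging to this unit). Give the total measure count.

13 measures

Basic contrasting period: 5 + 5 = 10 bars.
10 (basic form) + 2 (extra statement) + 1 (internal expansion) = 13.
The elision shares a bar with the next section but does not change this unit's count.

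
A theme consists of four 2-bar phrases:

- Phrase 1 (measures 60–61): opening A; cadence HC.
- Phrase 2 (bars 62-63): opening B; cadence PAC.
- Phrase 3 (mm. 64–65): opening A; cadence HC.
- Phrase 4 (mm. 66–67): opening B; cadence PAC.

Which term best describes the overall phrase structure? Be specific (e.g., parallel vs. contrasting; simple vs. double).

repeated period

The cadence pattern HC–PAC–HC–PAC is weak–strong twice, and phrases 3–4 restate phrases 1–2: a period heard twice, not a double period (which would end weakly at phrase 2).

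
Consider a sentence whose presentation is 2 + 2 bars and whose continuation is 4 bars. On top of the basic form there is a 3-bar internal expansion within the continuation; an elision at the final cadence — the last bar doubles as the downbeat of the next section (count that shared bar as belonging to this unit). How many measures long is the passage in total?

Basic sentence: 2 + 2 + 4 = 8 bars.
8 (basic form) + 3 (internal expansion) = 11.
The elision shares a bar with the next section but does not change this unit's count.

11 measures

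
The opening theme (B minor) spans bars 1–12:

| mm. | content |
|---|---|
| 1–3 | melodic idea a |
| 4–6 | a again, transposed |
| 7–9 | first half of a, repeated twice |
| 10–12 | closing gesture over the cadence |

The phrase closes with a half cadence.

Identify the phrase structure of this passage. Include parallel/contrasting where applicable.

sentence

Basic idea (measures 1-3) + its repetition (measures 4-6) form the presentation; fragmentation and cadence (mm. 7–12) form the continuation — the 12-bar whole is a sentence.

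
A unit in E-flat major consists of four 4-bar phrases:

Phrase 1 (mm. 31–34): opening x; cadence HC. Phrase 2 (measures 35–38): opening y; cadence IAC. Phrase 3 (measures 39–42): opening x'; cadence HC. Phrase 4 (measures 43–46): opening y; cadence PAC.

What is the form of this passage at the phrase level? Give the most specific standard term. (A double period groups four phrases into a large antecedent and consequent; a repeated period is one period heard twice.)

parallel double period

Four phrases in two halves: the first half (bars 31–38) ends with an imperfect authentic cadence, the second (measures 39-46) with a perfect authentic cadence — a large antecedent–consequent pair, i.e. a double period.
Phrase 3 begins with the same material as phrase 1, making it parallel.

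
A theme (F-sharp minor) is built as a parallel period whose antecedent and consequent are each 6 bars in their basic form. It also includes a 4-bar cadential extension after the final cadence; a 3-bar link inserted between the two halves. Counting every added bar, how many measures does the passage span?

19 measures

Basic parallel period: 6 + 6 = 12 bars.
12 (basic form) + 4 (cadential extension) + 3 (link) = 19.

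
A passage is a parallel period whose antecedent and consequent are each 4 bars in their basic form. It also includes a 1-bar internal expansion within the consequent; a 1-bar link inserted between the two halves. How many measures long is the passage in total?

Basic parallel period: 4 + 4 = 8 bars.
8 (basic form) + 1 (internal expansion) + 1 (link) = 10.

10 measures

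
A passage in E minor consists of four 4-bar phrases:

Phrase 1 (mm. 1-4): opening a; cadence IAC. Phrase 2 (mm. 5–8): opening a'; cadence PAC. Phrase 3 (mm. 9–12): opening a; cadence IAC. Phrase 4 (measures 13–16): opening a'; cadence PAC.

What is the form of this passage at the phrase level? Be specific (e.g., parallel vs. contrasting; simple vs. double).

The cadence pattern IAC–PAC–IAC–PAC is weak–strong twice, and phrases 3–4 restate phrases 1–2: a period heard twice, not a double period (which would end weakly at phrase 2).

repeated period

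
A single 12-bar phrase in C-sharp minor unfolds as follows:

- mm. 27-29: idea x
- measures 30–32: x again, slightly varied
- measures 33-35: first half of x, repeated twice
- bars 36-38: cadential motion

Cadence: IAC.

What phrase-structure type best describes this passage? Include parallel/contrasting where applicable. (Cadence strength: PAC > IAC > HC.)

sentence

Basic idea (mm. 27-29) + its repetition (measures 30-32) form the presentation; fragmentation and cadence (mm. 33-38) form the continuation — the 12-bar whole is a sentence.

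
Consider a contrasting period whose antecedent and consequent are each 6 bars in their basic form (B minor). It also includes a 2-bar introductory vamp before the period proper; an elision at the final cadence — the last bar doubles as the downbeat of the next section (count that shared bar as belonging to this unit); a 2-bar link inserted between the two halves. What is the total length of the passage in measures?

Basic contrasting period: 6 + 6 = 12 bars.
12 (basic form) + 2 (introduction) + 2 (link) = 16.
The elision shares a bar with the next section but does not change this unit's count.

16 measures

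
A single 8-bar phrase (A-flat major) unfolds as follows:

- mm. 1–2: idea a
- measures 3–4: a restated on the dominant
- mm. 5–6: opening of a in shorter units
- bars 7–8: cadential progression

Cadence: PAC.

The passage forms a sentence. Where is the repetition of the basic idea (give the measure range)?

The presentation of a sentence is the basic idea (measures 1–2) plus its repetition (bars 3-4); the repetition of the basic idea is therefore mm. 3–4.

measures 3–4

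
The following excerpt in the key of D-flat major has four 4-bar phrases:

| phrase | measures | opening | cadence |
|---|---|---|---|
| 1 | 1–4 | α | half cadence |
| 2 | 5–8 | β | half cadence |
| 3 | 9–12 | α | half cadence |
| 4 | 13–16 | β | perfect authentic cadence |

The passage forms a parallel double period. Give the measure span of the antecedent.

measures 1–8

In a double period the first pair of phrases (ending half cadence) is the large antecedent and the second pair (ending perfect authentic cadence) is the large consequent; the antecedent is measures 1–8.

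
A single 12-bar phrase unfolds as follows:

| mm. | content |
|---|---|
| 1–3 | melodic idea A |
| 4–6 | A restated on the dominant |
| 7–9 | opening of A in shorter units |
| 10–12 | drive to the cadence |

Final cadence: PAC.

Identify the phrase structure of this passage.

sentence

Basic idea (mm. 1–3) + its repetition (mm. 4–6) form the presentation; fragmentation and cadence (bars 7–12) form the continuation — the 12-bar whole is a sentence.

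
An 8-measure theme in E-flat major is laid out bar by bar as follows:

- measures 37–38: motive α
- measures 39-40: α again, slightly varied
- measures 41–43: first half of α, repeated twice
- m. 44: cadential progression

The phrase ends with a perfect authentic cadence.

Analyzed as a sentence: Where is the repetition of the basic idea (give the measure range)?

measures 39–40

The presentation of a sentence is the basic idea (measures 37–38) plus its repetition (bars 39–40); the repetition of the basic idea is therefore measures 39–40.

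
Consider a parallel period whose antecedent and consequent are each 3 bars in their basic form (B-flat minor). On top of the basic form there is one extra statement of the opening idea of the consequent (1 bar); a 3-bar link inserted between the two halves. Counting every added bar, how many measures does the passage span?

Basic parallel period: 3 + 3 = 6 bars.
6 (basic form) + 1 (extra statement) + 3 (link) = 10.

10 measures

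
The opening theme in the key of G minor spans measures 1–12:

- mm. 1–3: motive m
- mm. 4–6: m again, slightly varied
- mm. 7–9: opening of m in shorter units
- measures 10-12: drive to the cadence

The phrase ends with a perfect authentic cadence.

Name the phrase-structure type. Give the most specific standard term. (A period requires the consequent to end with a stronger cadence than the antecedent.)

sentence

Basic idea (mm. 1-3) + its repetition (mm. 4-6) form the presentation; fragmentation and cadence (measures 7–12) form the continuation — the 12-bar whole is a sentence.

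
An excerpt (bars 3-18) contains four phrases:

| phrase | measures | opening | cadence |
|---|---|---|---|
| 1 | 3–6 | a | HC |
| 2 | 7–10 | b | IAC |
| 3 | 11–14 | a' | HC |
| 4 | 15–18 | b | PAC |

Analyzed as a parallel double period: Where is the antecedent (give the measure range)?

measures 3–10

In a double period the four phrases pair into a large antecedent (phrases 1–2, ending imperfect authentic cadence) and a large consequent (phrases 3–4, ending perfect authentic cadence). The antecedent spans measures 3–10.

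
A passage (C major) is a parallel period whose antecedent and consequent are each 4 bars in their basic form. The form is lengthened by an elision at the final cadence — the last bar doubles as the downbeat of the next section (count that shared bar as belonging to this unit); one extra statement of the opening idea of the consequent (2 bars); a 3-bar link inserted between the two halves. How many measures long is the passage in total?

Basic parallel period: 4 + 4 = 8 bars.
8 (basic form) + 2 (extra statement) + 3 (link) = 13.
The elision shares a bar with the next section but does not change this unit's count.

13 measures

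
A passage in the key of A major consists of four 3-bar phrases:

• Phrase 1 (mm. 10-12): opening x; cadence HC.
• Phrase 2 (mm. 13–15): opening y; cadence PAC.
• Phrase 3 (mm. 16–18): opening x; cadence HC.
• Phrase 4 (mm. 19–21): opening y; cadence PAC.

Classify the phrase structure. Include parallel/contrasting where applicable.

repeated period

The cadence pattern HC–PAC–HC–PAC is weak–strong twice, and phrases 3–4 restate phrases 1–2: a period heard twice, not a double period (which would end weakly at phrase 2).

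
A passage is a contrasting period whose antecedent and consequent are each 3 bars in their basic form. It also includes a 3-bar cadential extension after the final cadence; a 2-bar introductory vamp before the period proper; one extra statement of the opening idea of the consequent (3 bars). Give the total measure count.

Basic contrasting period: 3 + 3 = 6 bars.
6 (basic form) + 3 (cadential extension) + 2 (introduction) + 3 (extra statement) = 14.

14 measures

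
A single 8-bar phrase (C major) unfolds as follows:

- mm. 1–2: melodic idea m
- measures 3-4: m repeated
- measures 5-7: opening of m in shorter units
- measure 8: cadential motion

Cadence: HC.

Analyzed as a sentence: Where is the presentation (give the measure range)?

The presentation of a sentence is the basic idea (bars 1-2) plus its repetition (measures 3-4); the presentation is therefore bars 1–4.

measures 1–4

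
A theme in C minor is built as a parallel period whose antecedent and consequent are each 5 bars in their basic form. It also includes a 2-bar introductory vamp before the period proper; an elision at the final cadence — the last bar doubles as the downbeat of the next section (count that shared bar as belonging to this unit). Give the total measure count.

Basic parallel period: 5 + 5 = 10 bars.
10 (basic form) + 2 (introduction) = 12.
The elision shares a bar with the next section but does not change this unit's count.

12 measures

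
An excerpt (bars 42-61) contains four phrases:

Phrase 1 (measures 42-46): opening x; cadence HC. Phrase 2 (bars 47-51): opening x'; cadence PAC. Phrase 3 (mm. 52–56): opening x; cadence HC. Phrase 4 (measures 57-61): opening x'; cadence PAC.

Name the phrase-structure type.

The cadence pattern HC–PAC–HC–PAC is weak–strong twice, and phrases 3–4 restate phrases 1–2: a period heard twice, not a double period (which would end weakly at phrase 2).

repeated period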